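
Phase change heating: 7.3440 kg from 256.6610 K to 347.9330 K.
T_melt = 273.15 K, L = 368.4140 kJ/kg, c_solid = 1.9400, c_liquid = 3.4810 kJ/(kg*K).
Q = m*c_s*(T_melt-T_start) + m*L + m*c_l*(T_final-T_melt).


Q1 (sensible, solid) = 7.3440 * 1.9400 * 16.4890 = 234.9247 kJ
Q2 (latent) = 7.3440 * 368.4140 = 2705.6324 kJ
Q3 (sensible, liquid) = 7.3440 * 3.4810 * 74.7830 = 1911.7873 kJ
Q_total = 4852.3444 kJ

4852.3444 kJ


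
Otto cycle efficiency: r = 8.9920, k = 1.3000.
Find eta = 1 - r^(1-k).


r^(k-1) = 1.9327
eta = 1 - 1/1.9327 = 0.4826 = 48.2580%

48.2580%


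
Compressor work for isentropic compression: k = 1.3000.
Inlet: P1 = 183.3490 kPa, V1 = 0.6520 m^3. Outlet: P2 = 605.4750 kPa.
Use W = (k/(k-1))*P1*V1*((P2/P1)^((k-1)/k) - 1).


(k-1)/k = 0.2308
(P2/P1)^exp = 1.3174
W = 4.3333 * 183.3490 * 0.6520 * (1.3174 - 1) = 164.4351 kJ

164.4351 kJ


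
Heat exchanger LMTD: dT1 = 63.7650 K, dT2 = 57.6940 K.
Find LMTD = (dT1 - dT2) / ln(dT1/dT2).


dT1/dT2 = 1.1052
ln(dT1/dT2) = 0.1001
LMTD = 6.0710 / 0.1001 = 60.6789 K

60.6789 K


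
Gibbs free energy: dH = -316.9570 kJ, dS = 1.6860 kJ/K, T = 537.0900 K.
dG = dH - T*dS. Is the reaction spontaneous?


T*dS = 537.0900 * 1.6860 = 905.5337 kJ
dG = -316.9570 - 905.5337 = -1222.4907 kJ (spontaneous)

dG = -1222.4907 kJ, spontaneous


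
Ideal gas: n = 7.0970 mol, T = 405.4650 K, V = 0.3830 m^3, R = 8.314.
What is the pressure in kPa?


P = nRT/V = 7.0970 * 8.314 * 405.4650 / 0.3830
= 23924.2426 / 0.3830 = 62465.3853 Pa = 62.4654 kPa

62.4654 kPa


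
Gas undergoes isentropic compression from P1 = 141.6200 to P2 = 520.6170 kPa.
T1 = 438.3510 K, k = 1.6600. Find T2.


(k-1)/k = 0.3976
(P2/P1)^exp = 1.6780
T2 = 438.3510 * 1.6780 = 735.5583 K

735.5583 K


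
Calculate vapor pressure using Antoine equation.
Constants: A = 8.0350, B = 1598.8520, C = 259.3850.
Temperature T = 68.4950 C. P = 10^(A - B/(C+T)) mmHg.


C+T = 327.8800
B/(C+T) = 4.8763
log10(P) = 8.0350 - 4.8763 = 3.1587
P = 10^3.1587 = 1441.0107 mmHg

1441.0107 mmHg


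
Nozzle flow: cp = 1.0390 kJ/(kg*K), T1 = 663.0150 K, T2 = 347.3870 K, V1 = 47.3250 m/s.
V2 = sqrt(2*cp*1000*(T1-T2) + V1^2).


dT = 315.6280 K
2*cp*1000*dT = 655874.9840
V1^2 = 2239.6556
V2 = sqrt(658114.6396) = 811.2427 m/s

811.2427 m/s


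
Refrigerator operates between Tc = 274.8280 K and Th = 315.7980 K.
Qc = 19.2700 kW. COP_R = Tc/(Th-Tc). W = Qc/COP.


COP = 274.8280 / 40.9700 = 6.7080
W = 19.2700 / 6.7080 = 2.8727 kW

COP = 6.7080, W = 2.8727 kW


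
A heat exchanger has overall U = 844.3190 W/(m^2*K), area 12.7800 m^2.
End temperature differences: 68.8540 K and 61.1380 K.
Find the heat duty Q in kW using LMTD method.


LMTD = 64.9196 K
Q = 844.3190 * 12.7800 * 64.9196 = 700508.1850 W = 700.5082 kW

700.5082 kW


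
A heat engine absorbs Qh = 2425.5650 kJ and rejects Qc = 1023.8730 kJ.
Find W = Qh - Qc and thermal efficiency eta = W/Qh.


W = 2425.5650 - 1023.8730 = 1401.6920 kJ
eta = 1401.6920 / 2425.5650 = 0.5779 = 57.7883%

W = 1401.6920 kJ, eta = 57.7883%


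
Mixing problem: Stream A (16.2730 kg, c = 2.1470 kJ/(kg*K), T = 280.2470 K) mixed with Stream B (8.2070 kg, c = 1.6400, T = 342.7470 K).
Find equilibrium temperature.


num = 14404.5028
den = 48.3976
Tf = 297.6284 K

297.6284 K


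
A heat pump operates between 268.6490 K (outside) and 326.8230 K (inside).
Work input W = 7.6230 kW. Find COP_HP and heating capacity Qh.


COP = 326.8230 / 58.1740 = 5.6180
Qh = 5.6180 * 7.6230 = 42.8262 kW

COP = 5.6180, Qh = 42.8262 kW


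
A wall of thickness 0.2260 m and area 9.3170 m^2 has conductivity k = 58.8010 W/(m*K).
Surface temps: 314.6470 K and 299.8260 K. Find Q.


dT = 14.8210 K
Q = 58.8010 * 9.3170 * 14.8210 / 0.2260 = 35927.7380 W

35927.7380 W


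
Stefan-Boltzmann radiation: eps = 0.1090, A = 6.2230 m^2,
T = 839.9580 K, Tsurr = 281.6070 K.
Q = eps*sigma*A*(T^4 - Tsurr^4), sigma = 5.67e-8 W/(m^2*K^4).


T^4 = 4.9777e+11
Tsurr^4 = 6.2889e+09
Q = 0.1090 * 5.67e-8 * 6.2230 * 4.9148e+11 = 18902.4360 W

18902.4360 W


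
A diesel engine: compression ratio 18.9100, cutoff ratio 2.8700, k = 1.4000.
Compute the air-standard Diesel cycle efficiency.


r^(k-1) = 3.2410
rc^k = 4.3756
eta = 0.6022 = 60.2167%

60.2167%


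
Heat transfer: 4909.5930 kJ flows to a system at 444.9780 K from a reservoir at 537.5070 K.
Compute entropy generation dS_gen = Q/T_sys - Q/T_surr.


dS_sys = 4909.5930/444.9780 = 11.0333 kJ/K
dS_surr = -4909.5930/537.5070 = -9.1340 kJ/K
dS_gen = 11.0333 - 9.1340 = 1.8993 kJ/K (irreversible)

dS_gen = 1.8993 kJ/K, irreversible


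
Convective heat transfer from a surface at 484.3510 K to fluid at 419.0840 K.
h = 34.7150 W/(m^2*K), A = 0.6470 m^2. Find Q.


dT = 65.2670 K
Q = 34.7150 * 0.6470 * 65.2670 = 1465.9363 W

1465.9363 W


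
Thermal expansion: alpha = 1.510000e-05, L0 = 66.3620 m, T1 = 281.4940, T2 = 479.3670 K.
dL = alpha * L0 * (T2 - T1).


dT = 197.8730 K
dL = 1.510000e-05 * 66.3620 * 197.8730 = 0.198282 m
L_final = 66.560282 m

dL = 0.198282 m


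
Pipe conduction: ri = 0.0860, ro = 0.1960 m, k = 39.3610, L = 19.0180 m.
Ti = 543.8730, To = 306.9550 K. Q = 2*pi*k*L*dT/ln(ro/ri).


dT = 236.9180 K
ln(ro/ri) = 0.8238
Q = 2*pi*39.3610*19.0180*236.9180 / 0.8238 = 1352708.7871 W

1352708.7871 W


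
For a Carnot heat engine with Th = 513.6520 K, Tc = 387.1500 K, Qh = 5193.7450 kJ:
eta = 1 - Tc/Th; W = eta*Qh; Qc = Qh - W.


eta = 1 - 387.1500/513.6520 = 0.2463
W = 0.2463 * 5193.7450 = 1279.1133 kJ
Qc = 5193.7450 - 1279.1133 = 3914.6317 kJ

eta = 24.6280%, W = 1279.1133 kJ, Qc = 3914.6317 kJ


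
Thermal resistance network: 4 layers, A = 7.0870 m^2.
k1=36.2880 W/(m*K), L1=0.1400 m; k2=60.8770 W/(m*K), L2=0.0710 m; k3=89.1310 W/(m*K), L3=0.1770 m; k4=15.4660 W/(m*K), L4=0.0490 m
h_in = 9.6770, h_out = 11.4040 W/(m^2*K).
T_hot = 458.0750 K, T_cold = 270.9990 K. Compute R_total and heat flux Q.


R_conv_in = 1/(9.6770*7.0870) = 0.0146
R_1 = 0.1400/(36.2880*7.0870) = 0.0005
R_2 = 0.0710/(60.8770*7.0870) = 0.0002
R_3 = 0.1770/(89.1310*7.0870) = 0.0003
R_4 = 0.0490/(15.4660*7.0870) = 0.0004
R_conv_out = 1/(11.4040*7.0870) = 0.0124
R_total = 0.0284 K/W
Q = 187.0760 / 0.0284 = 6589.3460 W

R_total = 0.0284 K/W, Q = 6589.3460 W


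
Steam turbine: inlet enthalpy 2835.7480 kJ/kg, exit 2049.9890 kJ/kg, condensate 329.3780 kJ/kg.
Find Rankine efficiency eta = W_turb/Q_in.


W = 785.7590 kJ/kg
Q_in = 2506.3700 kJ/kg
eta = 0.3135 = 31.3505%

eta = 31.3505%


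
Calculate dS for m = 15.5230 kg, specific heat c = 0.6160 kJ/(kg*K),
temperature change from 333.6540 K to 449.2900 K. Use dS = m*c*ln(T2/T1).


T2/T1 = 1.3466
ln(T2/T1) = 0.2976
dS = 15.5230 * 0.6160 * 0.2976 = 2.8454 kJ/K

2.8454 kJ/K


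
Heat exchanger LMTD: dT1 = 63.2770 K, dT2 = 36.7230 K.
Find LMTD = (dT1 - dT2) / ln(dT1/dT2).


dT1/dT2 = 1.7231
ln(dT1/dT2) = 0.5441
LMTD = 26.5540 / 0.5441 = 48.8019 K

48.8019 K


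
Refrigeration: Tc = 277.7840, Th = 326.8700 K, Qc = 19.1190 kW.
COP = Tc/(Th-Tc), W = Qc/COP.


COP = 277.7840 / 49.0860 = 5.6591
W = 19.1190 / 5.6591 = 3.3784 kW

COP = 5.6591, W = 3.3784 kW


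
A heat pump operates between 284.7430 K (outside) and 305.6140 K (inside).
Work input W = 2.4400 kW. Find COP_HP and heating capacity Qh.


COP = 305.6140 / 20.8710 = 14.6430
Qh = 14.6430 * 2.4400 = 35.7289 kW

COP = 14.6430, Qh = 35.7289 kW


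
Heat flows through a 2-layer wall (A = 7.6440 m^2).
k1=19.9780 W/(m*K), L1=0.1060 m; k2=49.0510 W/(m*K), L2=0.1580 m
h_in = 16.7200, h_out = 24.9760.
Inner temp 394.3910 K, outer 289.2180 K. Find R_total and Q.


R_conv_in = 1/(16.7200*7.6440) = 0.0078
R_1 = 0.1060/(19.9780*7.6440) = 0.0007
R_2 = 0.1580/(49.0510*7.6440) = 0.0004
R_conv_out = 1/(24.9760*7.6440) = 0.0052
R_total = 0.0142 K/W
Q = 105.1730 / 0.0142 = 7418.2206 W

R_total = 0.0142 K/W, Q = 7418.2206 W


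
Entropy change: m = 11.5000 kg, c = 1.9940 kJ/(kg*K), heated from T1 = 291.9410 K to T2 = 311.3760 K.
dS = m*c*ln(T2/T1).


T2/T1 = 1.0666
ln(T2/T1) = 0.0644
dS = 11.5000 * 1.9940 * 0.0644 = 1.4779 kJ/K

1.4779 kJ/K


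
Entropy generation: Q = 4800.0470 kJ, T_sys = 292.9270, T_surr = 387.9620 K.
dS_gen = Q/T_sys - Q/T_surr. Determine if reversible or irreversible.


dS_sys = 4800.0470/292.9270 = 16.3865 kJ/K
dS_surr = -4800.0470/387.9620 = -12.3725 kJ/K
dS_gen = 16.3865 - 12.3725 = 4.0140 kJ/K (irreversible)

dS_gen = 4.0140 kJ/K, irreversible


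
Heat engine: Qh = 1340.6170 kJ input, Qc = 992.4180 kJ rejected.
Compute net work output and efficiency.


W = 1340.6170 - 992.4180 = 348.1990 kJ
eta = 348.1990 / 1340.6170 = 0.2597 = 25.9730%

W = 348.1990 kJ, eta = 25.9730%


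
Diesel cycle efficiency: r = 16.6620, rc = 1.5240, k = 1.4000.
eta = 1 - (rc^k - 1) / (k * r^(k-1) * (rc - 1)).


r^(k-1) = 3.0810
rc^k = 1.8038
eta = 0.6444 = 64.4388%

64.4388%


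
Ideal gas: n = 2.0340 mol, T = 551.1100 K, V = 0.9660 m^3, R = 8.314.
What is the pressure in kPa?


P = nRT/V = 2.0340 * 8.314 * 551.1100 / 0.9660
= 9319.6427 / 0.9660 = 9647.6632 Pa = 9.6477 kPa

9.6477 kPa


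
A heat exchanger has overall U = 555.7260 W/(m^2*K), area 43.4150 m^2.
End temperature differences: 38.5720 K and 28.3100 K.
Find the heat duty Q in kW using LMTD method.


LMTD = 33.1769 K
Q = 555.7260 * 43.4150 * 33.1769 = 800454.0913 W = 800.4541 kW

800.4541 kW


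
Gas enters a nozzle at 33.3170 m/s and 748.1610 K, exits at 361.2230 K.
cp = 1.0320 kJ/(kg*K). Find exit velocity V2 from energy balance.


dT = 386.9380 K
2*cp*1000*dT = 798640.0320
V1^2 = 1110.0225
V2 = sqrt(799750.0545) = 894.2875 m/s

894.2875 m/s


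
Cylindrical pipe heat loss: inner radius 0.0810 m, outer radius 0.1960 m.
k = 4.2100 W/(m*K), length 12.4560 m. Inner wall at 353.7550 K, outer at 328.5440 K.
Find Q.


dT = 25.2110 K
ln(ro/ri) = 0.8837
Q = 2*pi*4.2100*12.4560*25.2110 / 0.8837 = 9400.3221 W

9400.3221 W


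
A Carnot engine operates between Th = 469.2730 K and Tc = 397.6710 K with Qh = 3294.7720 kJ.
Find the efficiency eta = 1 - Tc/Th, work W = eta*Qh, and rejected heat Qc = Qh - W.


eta = 1 - 397.6710/469.2730 = 0.1526
W = 0.1526 * 3294.7720 = 502.7186 kJ
Qc = 3294.7720 - 502.7186 = 2792.0534 kJ

eta = 15.2581%, W = 502.7186 kJ, Qc = 2792.0534 kJ


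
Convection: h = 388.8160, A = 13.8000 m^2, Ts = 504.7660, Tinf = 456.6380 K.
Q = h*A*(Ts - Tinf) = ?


dT = 48.1280 K
Q = 388.8160 * 13.8000 * 48.1280 = 258238.5230 W

258238.5230 W


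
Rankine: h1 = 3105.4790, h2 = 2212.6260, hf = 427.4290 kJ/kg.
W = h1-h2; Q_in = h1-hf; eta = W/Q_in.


W = 892.8530 kJ/kg
Q_in = 2678.0500 kJ/kg
eta = 0.3334 = 33.3397%

eta = 33.3397%


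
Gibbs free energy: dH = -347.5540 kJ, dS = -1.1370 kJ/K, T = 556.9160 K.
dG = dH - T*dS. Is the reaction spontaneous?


T*dS = 556.9160 * -1.1370 = -633.2135 kJ
dG = -347.5540 + 633.2135 = 285.6595 kJ (non-spontaneous)

dG = 285.6595 kJ, non-spontaneous


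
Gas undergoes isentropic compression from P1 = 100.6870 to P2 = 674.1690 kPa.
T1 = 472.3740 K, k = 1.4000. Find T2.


(k-1)/k = 0.2857
(P2/P1)^exp = 1.7216
T2 = 472.3740 * 1.7216 = 813.2565 K

813.2565 K


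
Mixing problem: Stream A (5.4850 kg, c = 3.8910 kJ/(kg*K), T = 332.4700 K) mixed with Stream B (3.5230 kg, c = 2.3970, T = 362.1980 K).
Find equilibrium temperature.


num = 10154.2481
den = 29.7868
Tf = 340.8980 K

340.8980 K


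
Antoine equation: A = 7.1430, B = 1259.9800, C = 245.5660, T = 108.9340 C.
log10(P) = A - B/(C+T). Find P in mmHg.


C+T = 354.5000
B/(C+T) = 3.5542
log10(P) = 7.1430 - 3.5542 = 3.5888
P = 10^3.5888 = 3879.3109 mmHg

3879.3109 mmHg


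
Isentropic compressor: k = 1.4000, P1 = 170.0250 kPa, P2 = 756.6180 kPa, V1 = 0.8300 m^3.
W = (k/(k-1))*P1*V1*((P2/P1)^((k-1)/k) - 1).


(k-1)/k = 0.2857
(P2/P1)^exp = 1.5320
W = 3.5000 * 170.0250 * 0.8300 * (1.5320 - 1) = 262.7460 kJ

262.7460 kJ


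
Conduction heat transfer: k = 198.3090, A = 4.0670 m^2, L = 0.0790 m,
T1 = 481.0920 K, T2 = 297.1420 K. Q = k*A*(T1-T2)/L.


dT = 183.9500 K
Q = 198.3090 * 4.0670 * 183.9500 / 0.0790 = 1877972.8002 W

1877972.8002 W


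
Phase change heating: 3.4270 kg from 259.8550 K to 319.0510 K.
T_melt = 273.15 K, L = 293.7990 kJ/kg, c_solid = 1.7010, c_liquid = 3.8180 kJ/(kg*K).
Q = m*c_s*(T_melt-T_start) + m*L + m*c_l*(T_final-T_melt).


Q1 (sensible, solid) = 3.4270 * 1.7010 * 13.2950 = 77.5009 kJ
Q2 (latent) = 3.4270 * 293.7990 = 1006.8492 kJ
Q3 (sensible, liquid) = 3.4270 * 3.8180 * 45.9010 = 600.5818 kJ
Q_total = 1684.9319 kJ

1684.9319 kJ


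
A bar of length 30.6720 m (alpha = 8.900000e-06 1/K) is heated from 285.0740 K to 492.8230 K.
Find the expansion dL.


dT = 207.7490 K
dL = 8.900000e-06 * 30.6720 * 207.7490 = 0.056711 m
L_final = 30.728711 m

dL = 0.056711 m


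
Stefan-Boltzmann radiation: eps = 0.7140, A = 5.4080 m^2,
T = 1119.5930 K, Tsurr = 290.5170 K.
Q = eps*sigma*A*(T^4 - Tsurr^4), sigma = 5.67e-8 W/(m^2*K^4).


T^4 = 1.5712e+12
Tsurr^4 = 7.1234e+09
Q = 0.7140 * 5.67e-8 * 5.4080 * 1.5641e+12 = 342440.5981 W

342440.5981 W


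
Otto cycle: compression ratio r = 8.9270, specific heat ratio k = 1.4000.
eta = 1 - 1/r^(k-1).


r^(k-1) = 2.4004
eta = 1 - 1/2.4004 = 0.5834 = 58.3401%

58.3401%


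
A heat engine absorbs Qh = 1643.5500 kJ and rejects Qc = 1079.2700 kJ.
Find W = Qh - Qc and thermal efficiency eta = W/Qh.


W = 1643.5500 - 1079.2700 = 564.2800 kJ
eta = 564.2800 / 1643.5500 = 0.3433 = 34.3330%

W = 564.2800 kJ, eta = 34.3330%


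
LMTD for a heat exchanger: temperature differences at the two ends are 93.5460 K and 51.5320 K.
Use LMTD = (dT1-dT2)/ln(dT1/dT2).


dT1/dT2 = 1.8153
ln(dT1/dT2) = 0.5963
LMTD = 42.0140 / 0.5963 = 70.4637 K

70.4637 K


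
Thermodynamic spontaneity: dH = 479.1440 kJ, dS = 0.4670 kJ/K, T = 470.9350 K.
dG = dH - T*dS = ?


T*dS = 470.9350 * 0.4670 = 219.9266 kJ
dG = 479.1440 - 219.9266 = 259.2174 kJ (non-spontaneous)

dG = 259.2174 kJ, non-spontaneous


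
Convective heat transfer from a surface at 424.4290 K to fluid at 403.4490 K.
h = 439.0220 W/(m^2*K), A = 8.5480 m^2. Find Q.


dT = 20.9800 K
Q = 439.0220 * 8.5480 * 20.9800 = 78732.9060 W

78732.9060 W


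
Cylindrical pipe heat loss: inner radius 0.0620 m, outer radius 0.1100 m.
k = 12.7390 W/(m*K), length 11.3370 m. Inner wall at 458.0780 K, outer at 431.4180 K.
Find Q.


dT = 26.6600 K
ln(ro/ri) = 0.5733
Q = 2*pi*12.7390*11.3370*26.6600 / 0.5733 = 42194.5855 W

42194.5855 W


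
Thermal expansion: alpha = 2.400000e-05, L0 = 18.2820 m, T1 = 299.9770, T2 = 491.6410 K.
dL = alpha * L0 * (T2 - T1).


dT = 191.6640 K
dL = 2.400000e-05 * 18.2820 * 191.6640 = 0.084096 m
L_final = 18.366096 m

dL = 0.084096 m


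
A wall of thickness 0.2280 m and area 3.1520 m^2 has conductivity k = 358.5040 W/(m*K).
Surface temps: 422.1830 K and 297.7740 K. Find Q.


dT = 124.4090 K
Q = 358.5040 * 3.1520 * 124.4090 / 0.2280 = 616590.9793 W

616590.9793 W


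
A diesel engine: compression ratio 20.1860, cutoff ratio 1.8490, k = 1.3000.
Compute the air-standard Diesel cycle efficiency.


r^(k-1) = 2.4633
rc^k = 2.2234
eta = 0.5500 = 55.0010%

55.0010%


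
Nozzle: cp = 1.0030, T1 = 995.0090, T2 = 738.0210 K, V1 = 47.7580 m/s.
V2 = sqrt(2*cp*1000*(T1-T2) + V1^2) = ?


dT = 256.9880 K
2*cp*1000*dT = 515517.9280
V1^2 = 2280.8266
V2 = sqrt(517798.7546) = 719.5823 m/s

719.5823 m/s


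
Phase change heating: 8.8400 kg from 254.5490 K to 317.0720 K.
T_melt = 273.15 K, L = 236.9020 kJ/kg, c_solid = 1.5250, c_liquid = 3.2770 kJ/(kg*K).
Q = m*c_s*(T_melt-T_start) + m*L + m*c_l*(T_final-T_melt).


Q1 (sensible, solid) = 8.8400 * 1.5250 * 18.6010 = 250.7601 kJ
Q2 (latent) = 8.8400 * 236.9020 = 2094.2137 kJ
Q3 (sensible, liquid) = 8.8400 * 3.2770 * 43.9220 = 1272.3624 kJ
Q_total = 3617.3361 kJ

3617.3361 kJ


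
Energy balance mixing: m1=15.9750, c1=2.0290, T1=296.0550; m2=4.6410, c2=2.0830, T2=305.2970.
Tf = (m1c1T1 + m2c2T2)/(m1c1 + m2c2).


num = 12547.4802
den = 42.0805
Tf = 298.1782 K

298.1782 K


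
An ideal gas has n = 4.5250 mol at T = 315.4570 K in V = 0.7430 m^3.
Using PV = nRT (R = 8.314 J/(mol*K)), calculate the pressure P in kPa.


P = nRT/V = 4.5250 * 8.314 * 315.4570 / 0.7430
= 11867.7605 / 0.7430 = 15972.7597 Pa = 15.9728 kPa

15.9728 kPa


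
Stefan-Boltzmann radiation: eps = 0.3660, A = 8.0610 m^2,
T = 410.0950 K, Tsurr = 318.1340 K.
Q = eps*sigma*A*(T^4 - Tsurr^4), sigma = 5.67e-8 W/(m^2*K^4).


T^4 = 2.8284e+10
Tsurr^4 = 1.0243e+10
Q = 0.3660 * 5.67e-8 * 8.0610 * 1.8040e+10 = 3017.8774 W

3017.8774 W


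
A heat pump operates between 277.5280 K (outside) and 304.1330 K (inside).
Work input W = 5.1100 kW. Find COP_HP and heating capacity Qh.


COP = 304.1330 / 26.6050 = 11.4314
Qh = 11.4314 * 5.1100 = 58.4146 kW

COP = 11.4314, Qh = 58.4146 kW


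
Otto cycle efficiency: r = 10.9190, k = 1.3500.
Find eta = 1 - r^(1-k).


r^(k-1) = 2.3087
eta = 1 - 1/2.3087 = 0.5669 = 56.6852%

56.6852%


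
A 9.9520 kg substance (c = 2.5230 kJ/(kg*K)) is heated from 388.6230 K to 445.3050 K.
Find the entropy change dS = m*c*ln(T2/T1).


T2/T1 = 1.1459
ln(T2/T1) = 0.1361
dS = 9.9520 * 2.5230 * 0.1361 = 3.4186 kJ/K

3.4186 kJ/K


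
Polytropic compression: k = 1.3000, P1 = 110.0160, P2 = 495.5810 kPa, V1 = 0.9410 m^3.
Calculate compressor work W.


(k-1)/k = 0.2308
(P2/P1)^exp = 1.4153
W = 4.3333 * 110.0160 * 0.9410 * (1.4153 - 1) = 186.3010 kJ

186.3010 kJ


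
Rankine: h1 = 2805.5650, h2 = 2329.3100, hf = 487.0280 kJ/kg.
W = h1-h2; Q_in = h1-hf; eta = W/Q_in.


W = 476.2550 kJ/kg
Q_in = 2318.5370 kJ/kg
eta = 0.2054 = 20.5412%

eta = 20.5412%


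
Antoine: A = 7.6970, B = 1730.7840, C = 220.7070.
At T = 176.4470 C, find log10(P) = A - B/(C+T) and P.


C+T = 397.1540
B/(C+T) = 4.3580
log10(P) = 7.6970 - 4.3580 = 3.3390
P = 10^3.3390 = 2182.8961 mmHg

2182.8961 mmHg


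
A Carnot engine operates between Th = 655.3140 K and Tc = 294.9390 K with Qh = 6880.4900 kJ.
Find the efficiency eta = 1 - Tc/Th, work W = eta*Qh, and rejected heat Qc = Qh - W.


eta = 1 - 294.9390/655.3140 = 0.5499
W = 0.5499 * 6880.4900 = 3783.7687 kJ
Qc = 6880.4900 - 3783.7687 = 3096.7213 kJ

eta = 54.9927%, W = 3783.7687 kJ, Qc = 3096.7213 kJ


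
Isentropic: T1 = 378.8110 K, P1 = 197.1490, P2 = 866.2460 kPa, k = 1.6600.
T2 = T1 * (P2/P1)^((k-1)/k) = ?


(k-1)/k = 0.3976
(P2/P1)^exp = 1.8013
T2 = 378.8110 * 1.8013 = 682.3579 K

682.3579 K


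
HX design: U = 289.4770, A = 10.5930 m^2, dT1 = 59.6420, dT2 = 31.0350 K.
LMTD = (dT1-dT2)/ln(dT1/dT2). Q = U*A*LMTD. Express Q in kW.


LMTD = 43.7922 K
Q = 289.4770 * 10.5930 * 43.7922 = 134285.6606 W = 134.2857 kW

134.2857 kW


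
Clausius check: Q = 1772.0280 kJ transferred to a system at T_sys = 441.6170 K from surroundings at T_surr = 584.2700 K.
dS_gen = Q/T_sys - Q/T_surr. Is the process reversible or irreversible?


dS_sys = 1772.0280/441.6170 = 4.0126 kJ/K
dS_surr = -1772.0280/584.2700 = -3.0329 kJ/K
dS_gen = 4.0126 - 3.0329 = 0.9797 kJ/K (irreversible)

dS_gen = 0.9797 kJ/K, irreversible


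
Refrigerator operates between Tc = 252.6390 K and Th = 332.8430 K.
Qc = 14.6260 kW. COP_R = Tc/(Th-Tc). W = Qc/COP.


COP = 252.6390 / 80.2040 = 3.1500
W = 14.6260 / 3.1500 = 4.6432 kW

COP = 3.1500, W = 4.6432 kW


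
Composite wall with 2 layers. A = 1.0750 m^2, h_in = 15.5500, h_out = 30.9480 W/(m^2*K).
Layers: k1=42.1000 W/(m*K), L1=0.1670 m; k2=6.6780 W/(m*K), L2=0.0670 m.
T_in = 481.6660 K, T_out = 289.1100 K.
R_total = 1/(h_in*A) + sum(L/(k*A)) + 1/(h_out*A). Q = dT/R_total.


R_conv_in = 1/(15.5500*1.0750) = 0.0598
R_1 = 0.1670/(42.1000*1.0750) = 0.0037
R_2 = 0.0670/(6.6780*1.0750) = 0.0093
R_conv_out = 1/(30.9480*1.0750) = 0.0301
R_total = 0.1029 K/W
Q = 192.5560 / 0.1029 = 1871.2394 W

R_total = 0.1029 K/W, Q = 1871.2394 W


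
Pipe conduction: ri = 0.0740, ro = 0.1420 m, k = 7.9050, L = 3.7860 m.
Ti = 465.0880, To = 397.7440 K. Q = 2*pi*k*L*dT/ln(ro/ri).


dT = 67.3440 K
ln(ro/ri) = 0.6518
Q = 2*pi*7.9050*3.7860*67.3440 / 0.6518 = 19429.9753 W

19429.9753 W


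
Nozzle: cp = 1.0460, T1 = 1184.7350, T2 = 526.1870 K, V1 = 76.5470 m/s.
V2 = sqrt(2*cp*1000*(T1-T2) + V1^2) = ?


dT = 658.5480 K
2*cp*1000*dT = 1377682.4160
V1^2 = 5859.4432
V2 = sqrt(1383541.8592) = 1176.2406 m/s

1176.2406 m/s


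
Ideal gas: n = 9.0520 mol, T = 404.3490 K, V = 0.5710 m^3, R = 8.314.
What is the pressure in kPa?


P = nRT/V = 9.0520 * 8.314 * 404.3490 / 0.5710
= 30430.6297 / 0.5710 = 53293.5721 Pa = 53.2936 kPa

53.2936 kPa


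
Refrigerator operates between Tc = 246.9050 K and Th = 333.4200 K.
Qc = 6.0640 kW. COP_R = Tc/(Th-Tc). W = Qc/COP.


COP = 246.9050 / 86.5150 = 2.8539
W = 6.0640 / 2.8539 = 2.1248 kW

COP = 2.8539, W = 2.1248 kW


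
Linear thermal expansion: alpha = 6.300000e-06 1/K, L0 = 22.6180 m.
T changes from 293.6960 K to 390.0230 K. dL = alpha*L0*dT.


dT = 96.3270 K
dL = 6.300000e-06 * 22.6180 * 96.3270 = 0.013726 m
L_final = 22.631726 m

dL = 0.013726 m


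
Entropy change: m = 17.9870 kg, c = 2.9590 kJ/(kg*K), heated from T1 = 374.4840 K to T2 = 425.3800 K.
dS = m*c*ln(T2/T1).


T2/T1 = 1.1359
ln(T2/T1) = 0.1274
dS = 17.9870 * 2.9590 * 0.1274 = 6.7825 kJ/K

6.7825 kJ/K


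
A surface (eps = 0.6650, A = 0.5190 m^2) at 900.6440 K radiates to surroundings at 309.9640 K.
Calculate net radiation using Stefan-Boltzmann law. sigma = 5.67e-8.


T^4 = 6.5798e+11
Tsurr^4 = 9.2309e+09
Q = 0.6650 * 5.67e-8 * 0.5190 * 6.4875e+11 = 12695.4694 W

12695.4694 W


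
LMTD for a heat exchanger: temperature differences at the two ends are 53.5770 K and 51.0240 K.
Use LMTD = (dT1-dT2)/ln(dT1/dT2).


dT1/dT2 = 1.0500
ln(dT1/dT2) = 0.0488
LMTD = 2.5530 / 0.0488 = 52.2901 K

52.2901 K


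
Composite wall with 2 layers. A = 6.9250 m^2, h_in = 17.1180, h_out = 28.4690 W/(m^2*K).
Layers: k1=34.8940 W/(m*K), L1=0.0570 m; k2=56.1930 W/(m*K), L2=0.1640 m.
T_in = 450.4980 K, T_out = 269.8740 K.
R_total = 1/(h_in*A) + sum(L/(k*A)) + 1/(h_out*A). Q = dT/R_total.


R_conv_in = 1/(17.1180*6.9250) = 0.0084
R_1 = 0.0570/(34.8940*6.9250) = 0.0002
R_2 = 0.1640/(56.1930*6.9250) = 0.0004
R_conv_out = 1/(28.4690*6.9250) = 0.0051
R_total = 0.0142 K/W
Q = 180.6240 / 0.0142 = 12750.9912 W

R_total = 0.0142 K/W, Q = 12750.9912 W


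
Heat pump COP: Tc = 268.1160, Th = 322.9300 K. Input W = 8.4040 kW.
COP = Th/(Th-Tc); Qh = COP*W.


COP = 322.9300 / 54.8140 = 5.8914
Qh = 5.8914 * 8.4040 = 49.5111 kW

COP = 5.8914, Qh = 49.5111 kW


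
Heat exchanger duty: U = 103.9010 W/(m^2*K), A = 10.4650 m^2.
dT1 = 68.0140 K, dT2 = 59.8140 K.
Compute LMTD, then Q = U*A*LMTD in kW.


LMTD = 63.8262 K
Q = 103.9010 * 10.4650 * 63.8262 = 69399.7935 W = 69.3998 kW

69.3998 kW


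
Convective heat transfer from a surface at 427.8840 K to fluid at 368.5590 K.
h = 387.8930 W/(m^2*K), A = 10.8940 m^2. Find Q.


dT = 59.3250 K
Q = 387.8930 * 10.8940 * 59.3250 = 250690.0287 W

250690.0287 W


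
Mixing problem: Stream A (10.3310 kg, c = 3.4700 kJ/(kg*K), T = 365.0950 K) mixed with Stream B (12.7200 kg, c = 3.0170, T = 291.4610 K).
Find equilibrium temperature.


num = 24273.3110
den = 74.2248
Tf = 327.0242 K

327.0242 K


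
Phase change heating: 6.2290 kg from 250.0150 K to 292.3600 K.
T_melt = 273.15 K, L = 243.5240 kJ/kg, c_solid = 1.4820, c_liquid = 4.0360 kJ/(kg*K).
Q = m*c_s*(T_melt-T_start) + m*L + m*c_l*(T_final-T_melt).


Q1 (sensible, solid) = 6.2290 * 1.4820 * 23.1350 = 213.5679 kJ
Q2 (latent) = 6.2290 * 243.5240 = 1516.9110 kJ
Q3 (sensible, liquid) = 6.2290 * 4.0360 * 19.2100 = 482.9441 kJ
Q_total = 2213.4230 kJ

2213.4230 kJ


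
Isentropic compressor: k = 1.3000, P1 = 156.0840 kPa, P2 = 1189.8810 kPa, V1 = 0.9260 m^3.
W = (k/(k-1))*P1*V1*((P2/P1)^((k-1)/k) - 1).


(k-1)/k = 0.2308
(P2/P1)^exp = 1.5980
W = 4.3333 * 156.0840 * 0.9260 * (1.5980 - 1) = 374.5241 kJ

374.5241 kJ


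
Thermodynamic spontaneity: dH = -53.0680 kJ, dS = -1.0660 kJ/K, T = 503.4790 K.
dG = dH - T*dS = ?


T*dS = 503.4790 * -1.0660 = -536.7086 kJ
dG = -53.0680 + 536.7086 = 483.6406 kJ (non-spontaneous)

dG = 483.6406 kJ, non-spontaneous


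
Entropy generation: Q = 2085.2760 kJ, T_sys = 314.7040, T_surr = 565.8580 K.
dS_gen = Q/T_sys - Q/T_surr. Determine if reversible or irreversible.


dS_sys = 2085.2760/314.7040 = 6.6262 kJ/K
dS_surr = -2085.2760/565.8580 = -3.6852 kJ/K
dS_gen = 6.6262 - 3.6852 = 2.9410 kJ/K (irreversible)

dS_gen = 2.9410 kJ/K, irreversible


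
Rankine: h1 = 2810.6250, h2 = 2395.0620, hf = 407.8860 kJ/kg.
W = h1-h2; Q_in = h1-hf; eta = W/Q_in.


W = 415.5630 kJ/kg
Q_in = 2402.7390 kJ/kg
eta = 0.1730 = 17.2954%

eta = 17.2954%


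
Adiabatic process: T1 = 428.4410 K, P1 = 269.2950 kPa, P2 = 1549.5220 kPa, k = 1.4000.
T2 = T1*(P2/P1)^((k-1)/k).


(k-1)/k = 0.2857
(P2/P1)^exp = 1.6487
T2 = 428.4410 * 1.6487 = 706.3585 K

706.3585 K


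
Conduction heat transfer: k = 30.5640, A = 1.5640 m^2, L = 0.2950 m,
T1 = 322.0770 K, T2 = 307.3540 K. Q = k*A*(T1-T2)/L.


dT = 14.7230 K
Q = 30.5640 * 1.5640 * 14.7230 / 0.2950 = 2385.7297 W

2385.7297 W


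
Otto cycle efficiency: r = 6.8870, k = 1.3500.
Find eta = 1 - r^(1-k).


r^(k-1) = 1.9648
eta = 1 - 1/1.9648 = 0.4910 = 49.1033%

49.1033%


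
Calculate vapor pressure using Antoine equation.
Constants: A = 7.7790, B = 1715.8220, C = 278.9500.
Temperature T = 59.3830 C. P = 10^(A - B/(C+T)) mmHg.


C+T = 338.3330
B/(C+T) = 5.0714
log10(P) = 7.7790 - 5.0714 = 2.7076
P = 10^2.7076 = 510.0349 mmHg

510.0349 mmHg


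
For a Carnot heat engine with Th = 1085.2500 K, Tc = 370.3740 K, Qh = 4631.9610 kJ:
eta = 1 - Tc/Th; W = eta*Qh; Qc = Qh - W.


eta = 1 - 370.3740/1085.2500 = 0.6587
W = 0.6587 * 4631.9610 = 3051.1659 kJ
Qc = 4631.9610 - 3051.1659 = 1580.7951 kJ

eta = 65.8720%, W = 3051.1659 kJ, Qc = 1580.7951 kJ


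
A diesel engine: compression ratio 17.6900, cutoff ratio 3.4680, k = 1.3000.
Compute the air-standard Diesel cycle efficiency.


r^(k-1) = 2.3677
rc^k = 5.0362
eta = 0.4687 = 46.8668%

46.8668%


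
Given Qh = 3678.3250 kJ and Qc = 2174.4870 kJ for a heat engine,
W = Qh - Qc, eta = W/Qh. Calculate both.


W = 3678.3250 - 2174.4870 = 1503.8380 kJ
eta = 1503.8380 / 3678.3250 = 0.4088 = 40.8838%

W = 1503.8380 kJ, eta = 40.8838%


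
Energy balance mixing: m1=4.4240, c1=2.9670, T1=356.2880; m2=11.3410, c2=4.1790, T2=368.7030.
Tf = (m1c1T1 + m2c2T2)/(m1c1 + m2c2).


num = 22150.9635
den = 60.5200
Tf = 366.0103 K

366.0103 K


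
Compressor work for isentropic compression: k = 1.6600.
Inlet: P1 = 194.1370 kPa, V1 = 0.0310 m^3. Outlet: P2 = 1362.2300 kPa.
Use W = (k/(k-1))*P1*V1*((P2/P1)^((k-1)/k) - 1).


(k-1)/k = 0.3976
(P2/P1)^exp = 2.1698
W = 2.5152 * 194.1370 * 0.0310 * (2.1698 - 1) = 17.7069 kJ

17.7069 kJ


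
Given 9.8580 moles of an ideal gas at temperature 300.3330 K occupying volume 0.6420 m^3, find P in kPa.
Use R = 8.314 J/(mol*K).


P = nRT/V = 9.8580 * 8.314 * 300.3330 / 0.6420
= 24615.1161 / 0.6420 = 38341.3023 Pa = 38.3413 kPa

38.3413 kPa


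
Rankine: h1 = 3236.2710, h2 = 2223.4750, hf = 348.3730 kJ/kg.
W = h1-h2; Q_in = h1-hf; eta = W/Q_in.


W = 1012.7960 kJ/kg
Q_in = 2887.8980 kJ/kg
eta = 0.3507 = 35.0704%

eta = 35.0704%


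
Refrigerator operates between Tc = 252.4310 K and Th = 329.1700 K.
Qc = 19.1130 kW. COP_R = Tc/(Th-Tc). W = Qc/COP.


COP = 252.4310 / 76.7390 = 3.2895
W = 19.1130 / 3.2895 = 5.8104 kW

COP = 3.2895, W = 5.8104 kW


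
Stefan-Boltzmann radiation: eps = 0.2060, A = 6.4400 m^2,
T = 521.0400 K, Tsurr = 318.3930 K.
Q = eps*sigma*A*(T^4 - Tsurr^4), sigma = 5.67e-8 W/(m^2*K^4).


T^4 = 7.3703e+10
Tsurr^4 = 1.0277e+10
Q = 0.2060 * 5.67e-8 * 6.4400 * 6.3426e+10 = 4770.9450 W

4770.9450 W


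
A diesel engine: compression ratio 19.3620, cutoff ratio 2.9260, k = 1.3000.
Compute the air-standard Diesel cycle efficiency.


r^(k-1) = 2.4327
rc^k = 4.0379
eta = 0.5012 = 50.1242%

50.1242%


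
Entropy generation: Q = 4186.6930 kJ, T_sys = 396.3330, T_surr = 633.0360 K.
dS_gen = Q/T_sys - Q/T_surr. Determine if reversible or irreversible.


dS_sys = 4186.6930/396.3330 = 10.5636 kJ/K
dS_surr = -4186.6930/633.0360 = -6.6137 kJ/K
dS_gen = 10.5636 - 6.6137 = 3.9499 kJ/K (irreversible)

dS_gen = 3.9499 kJ/K, irreversible


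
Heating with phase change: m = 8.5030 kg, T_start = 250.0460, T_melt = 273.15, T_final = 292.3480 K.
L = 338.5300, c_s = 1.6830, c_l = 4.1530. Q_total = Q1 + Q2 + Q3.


Q1 (sensible, solid) = 8.5030 * 1.6830 * 23.1040 = 330.6309 kJ
Q2 (latent) = 8.5030 * 338.5300 = 2878.5206 kJ
Q3 (sensible, liquid) = 8.5030 * 4.1530 * 19.1980 = 677.9382 kJ
Q_total = 3887.0897 kJ

3887.0897 kJ


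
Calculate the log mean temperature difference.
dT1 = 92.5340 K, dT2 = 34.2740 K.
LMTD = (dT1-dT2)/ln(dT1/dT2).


dT1/dT2 = 2.6998
ln(dT1/dT2) = 0.9932
LMTD = 58.2600 / 0.9932 = 58.6595 K

58.6595 K


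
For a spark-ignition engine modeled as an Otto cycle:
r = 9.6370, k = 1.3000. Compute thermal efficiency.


r^(k-1) = 1.9733
eta = 1 - 1/1.9733 = 0.4932 = 49.3222%

49.3222%


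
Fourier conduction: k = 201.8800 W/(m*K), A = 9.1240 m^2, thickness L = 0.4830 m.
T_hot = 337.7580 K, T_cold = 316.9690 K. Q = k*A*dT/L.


dT = 20.7890 K
Q = 201.8800 * 9.1240 * 20.7890 / 0.4830 = 79280.2555 W

79280.2555 W


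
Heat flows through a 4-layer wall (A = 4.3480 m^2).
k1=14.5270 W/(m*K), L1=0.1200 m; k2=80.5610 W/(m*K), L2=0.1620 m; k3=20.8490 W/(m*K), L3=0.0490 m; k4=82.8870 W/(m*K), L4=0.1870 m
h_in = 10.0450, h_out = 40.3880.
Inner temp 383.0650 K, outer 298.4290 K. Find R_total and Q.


R_conv_in = 1/(10.0450*4.3480) = 0.0229
R_1 = 0.1200/(14.5270*4.3480) = 0.0019
R_2 = 0.1620/(80.5610*4.3480) = 0.0005
R_3 = 0.0490/(20.8490*4.3480) = 0.0005
R_4 = 0.1870/(82.8870*4.3480) = 0.0005
R_conv_out = 1/(40.3880*4.3480) = 0.0057
R_total = 0.0320 K/W
Q = 84.6360 / 0.0320 = 2643.8576 W

R_total = 0.0320 K/W, Q = 2643.8576 W


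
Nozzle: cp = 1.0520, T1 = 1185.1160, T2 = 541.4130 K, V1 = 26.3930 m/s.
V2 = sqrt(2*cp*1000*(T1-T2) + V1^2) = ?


dT = 643.7030 K
2*cp*1000*dT = 1354351.1120
V1^2 = 696.5904
V2 = sqrt(1355047.7024) = 1164.0652 m/s

1164.0652 m/s


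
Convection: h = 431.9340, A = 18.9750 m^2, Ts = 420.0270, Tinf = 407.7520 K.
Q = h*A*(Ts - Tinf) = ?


dT = 12.2750 K
Q = 431.9340 * 18.9750 * 12.2750 = 100605.2574 W

100605.2574 W


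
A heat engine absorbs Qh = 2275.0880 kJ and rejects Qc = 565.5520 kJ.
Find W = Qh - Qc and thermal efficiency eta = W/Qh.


W = 2275.0880 - 565.5520 = 1709.5360 kJ
eta = 1709.5360 / 2275.0880 = 0.7514 = 75.1415%

W = 1709.5360 kJ, eta = 75.1415%


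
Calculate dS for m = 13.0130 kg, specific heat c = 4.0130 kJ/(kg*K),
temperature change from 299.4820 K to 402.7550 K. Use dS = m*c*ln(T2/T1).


T2/T1 = 1.3448
ln(T2/T1) = 0.2963
dS = 13.0130 * 4.0130 * 0.2963 = 15.4718 kJ/K

15.4718 kJ/K


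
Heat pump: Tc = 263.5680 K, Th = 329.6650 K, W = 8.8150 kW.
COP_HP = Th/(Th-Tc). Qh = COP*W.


COP = 329.6650 / 66.0970 = 4.9876
Qh = 4.9876 * 8.8150 = 43.9656 kW

COP = 4.9876, Qh = 43.9656 kW


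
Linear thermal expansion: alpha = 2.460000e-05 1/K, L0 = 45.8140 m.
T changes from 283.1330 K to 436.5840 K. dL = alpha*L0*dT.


dT = 153.4510 K
dL = 2.460000e-05 * 45.8140 * 153.4510 = 0.172943 m
L_final = 45.986943 m

dL = 0.172943 m


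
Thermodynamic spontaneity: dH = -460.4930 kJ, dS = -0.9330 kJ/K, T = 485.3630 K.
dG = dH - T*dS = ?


T*dS = 485.3630 * -0.9330 = -452.8437 kJ
dG = -460.4930 + 452.8437 = -7.6493 kJ (spontaneous)

dG = -7.6493 kJ, spontaneous


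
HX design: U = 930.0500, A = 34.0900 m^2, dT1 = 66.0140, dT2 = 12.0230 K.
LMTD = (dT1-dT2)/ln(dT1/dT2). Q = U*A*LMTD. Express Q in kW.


LMTD = 31.7026 K
Q = 930.0500 * 34.0900 * 31.7026 = 1005144.3936 W = 1005.1444 kW

1005.1444 kW


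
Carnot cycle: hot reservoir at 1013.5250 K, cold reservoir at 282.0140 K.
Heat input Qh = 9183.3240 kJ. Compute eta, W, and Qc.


eta = 1 - 282.0140/1013.5250 = 0.7217
W = 0.7217 * 9183.3240 = 6628.0580 kJ
Qc = 9183.3240 - 6628.0580 = 2555.2660 kJ

eta = 72.1749%, W = 6628.0580 kJ, Qc = 2555.2660 kJ


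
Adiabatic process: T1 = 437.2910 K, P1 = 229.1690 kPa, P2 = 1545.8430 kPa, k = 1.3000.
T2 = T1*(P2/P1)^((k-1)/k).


(k-1)/k = 0.2308
(P2/P1)^exp = 1.5535
T2 = 437.2910 * 1.5535 = 679.3294 K

679.3294 K


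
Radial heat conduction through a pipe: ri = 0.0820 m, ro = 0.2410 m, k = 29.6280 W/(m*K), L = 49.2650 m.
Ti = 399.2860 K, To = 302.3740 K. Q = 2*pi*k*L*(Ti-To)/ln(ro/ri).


dT = 96.9120 K
ln(ro/ri) = 1.0781
Q = 2*pi*29.6280*49.2650*96.9120 / 1.0781 = 824419.3765 W

824419.3765 W


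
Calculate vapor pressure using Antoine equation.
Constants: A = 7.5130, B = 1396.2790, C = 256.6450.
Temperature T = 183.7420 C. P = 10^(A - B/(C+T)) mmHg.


C+T = 440.3870
B/(C+T) = 3.1706
log10(P) = 7.5130 - 3.1706 = 4.3424
P = 10^4.3424 = 22000.2340 mmHg

22000.2340 mmHg


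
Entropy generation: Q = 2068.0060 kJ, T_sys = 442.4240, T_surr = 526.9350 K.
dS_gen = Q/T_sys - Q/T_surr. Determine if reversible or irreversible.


dS_sys = 2068.0060/442.4240 = 4.6743 kJ/K
dS_surr = -2068.0060/526.9350 = -3.9246 kJ/K
dS_gen = 4.6743 - 3.9246 = 0.7497 kJ/K (irreversible)

dS_gen = 0.7497 kJ/K, irreversible


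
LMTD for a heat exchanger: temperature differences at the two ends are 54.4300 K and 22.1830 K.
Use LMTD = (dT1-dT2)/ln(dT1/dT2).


dT1/dT2 = 2.4537
ln(dT1/dT2) = 0.8976
LMTD = 32.2470 / 0.8976 = 35.9262 K

35.9262 K


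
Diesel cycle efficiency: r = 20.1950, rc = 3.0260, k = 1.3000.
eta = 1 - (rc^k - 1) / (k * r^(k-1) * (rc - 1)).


r^(k-1) = 2.4636
rc^k = 4.2182
eta = 0.5040 = 50.4024%

50.4024%


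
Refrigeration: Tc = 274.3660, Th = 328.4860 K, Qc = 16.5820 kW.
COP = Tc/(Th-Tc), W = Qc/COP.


COP = 274.3660 / 54.1200 = 5.0696
W = 16.5820 / 5.0696 = 3.2709 kW

COP = 5.0696, W = 3.2709 kW


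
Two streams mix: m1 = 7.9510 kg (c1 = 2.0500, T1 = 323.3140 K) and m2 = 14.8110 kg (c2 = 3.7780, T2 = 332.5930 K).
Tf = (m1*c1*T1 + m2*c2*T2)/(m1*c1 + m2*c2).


num = 23880.4326
den = 72.2555
Tf = 330.4998 K

330.4998 K


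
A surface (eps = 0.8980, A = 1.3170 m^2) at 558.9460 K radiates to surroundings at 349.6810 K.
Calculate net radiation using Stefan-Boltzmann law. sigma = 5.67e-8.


T^4 = 9.7607e+10
Tsurr^4 = 1.4952e+10
Q = 0.8980 * 5.67e-8 * 1.3170 * 8.2655e+10 = 5542.6120 W

5542.6120 W


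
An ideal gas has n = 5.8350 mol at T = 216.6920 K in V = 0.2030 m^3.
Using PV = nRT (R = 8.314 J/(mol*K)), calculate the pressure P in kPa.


P = nRT/V = 5.8350 * 8.314 * 216.6920 / 0.2030
= 10512.2035 / 0.2030 = 51784.2536 Pa = 51.7843 kPa

51.7843 kPa


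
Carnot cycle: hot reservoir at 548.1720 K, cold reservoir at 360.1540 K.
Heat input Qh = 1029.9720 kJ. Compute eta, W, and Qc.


eta = 1 - 360.1540/548.1720 = 0.3430
W = 0.3430 * 1029.9720 = 353.2710 kJ
Qc = 1029.9720 - 353.2710 = 676.7010 kJ

eta = 34.2991%, W = 353.2710 kJ, Qc = 676.7010 kJ


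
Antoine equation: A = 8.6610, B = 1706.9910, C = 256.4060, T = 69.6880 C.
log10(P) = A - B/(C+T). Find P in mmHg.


C+T = 326.0940
B/(C+T) = 5.2347
log10(P) = 8.6610 - 5.2347 = 3.4263
P = 10^3.4263 = 2668.9514 mmHg

2668.9514 mmHg


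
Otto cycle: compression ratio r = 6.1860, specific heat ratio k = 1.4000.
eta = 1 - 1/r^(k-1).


r^(k-1) = 2.0728
eta = 1 - 1/2.0728 = 0.5176 = 51.7568%

51.7568%


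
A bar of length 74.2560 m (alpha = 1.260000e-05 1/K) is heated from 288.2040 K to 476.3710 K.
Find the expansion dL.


dT = 188.1670 K
dL = 1.260000e-05 * 74.2560 * 188.1670 = 0.176054 m
L_final = 74.432054 m

dL = 0.176054 m


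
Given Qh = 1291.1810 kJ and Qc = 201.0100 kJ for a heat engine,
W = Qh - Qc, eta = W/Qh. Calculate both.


W = 1291.1810 - 201.0100 = 1090.1710 kJ
eta = 1090.1710 / 1291.1810 = 0.8443 = 84.4321%

W = 1090.1710 kJ, eta = 84.4321%


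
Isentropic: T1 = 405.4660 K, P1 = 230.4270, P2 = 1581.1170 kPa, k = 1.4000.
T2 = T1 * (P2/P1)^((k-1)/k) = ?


(k-1)/k = 0.2857
(P2/P1)^exp = 1.7337
T2 = 405.4660 * 1.7337 = 702.9665 K

702.9665 K


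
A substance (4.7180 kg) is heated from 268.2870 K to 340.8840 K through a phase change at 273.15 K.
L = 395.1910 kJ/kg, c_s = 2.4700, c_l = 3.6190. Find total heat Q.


Q1 (sensible, solid) = 4.7180 * 2.4700 * 4.8630 = 56.6708 kJ
Q2 (latent) = 4.7180 * 395.1910 = 1864.5111 kJ
Q3 (sensible, liquid) = 4.7180 * 3.6190 * 67.7340 = 1156.5203 kJ
Q_total = 3077.7022 kJ

3077.7022 kJ


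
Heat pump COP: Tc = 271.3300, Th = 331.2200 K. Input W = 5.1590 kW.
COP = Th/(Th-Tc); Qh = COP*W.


COP = 331.2200 / 59.8900 = 5.5305
Qh = 5.5305 * 5.1590 = 28.5317 kW

COP = 5.5305, Qh = 28.5317 kW


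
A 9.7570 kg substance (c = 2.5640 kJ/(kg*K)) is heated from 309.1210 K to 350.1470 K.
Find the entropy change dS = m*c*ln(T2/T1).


T2/T1 = 1.1327
ln(T2/T1) = 0.1246
dS = 9.7570 * 2.5640 * 0.1246 = 3.1176 kJ/K

3.1176 kJ/K


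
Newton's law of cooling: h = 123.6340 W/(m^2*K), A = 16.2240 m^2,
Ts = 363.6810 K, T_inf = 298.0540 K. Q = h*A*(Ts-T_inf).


dT = 65.6270 K
Q = 123.6340 * 16.2240 * 65.6270 = 131637.1315 W

131637.1315 W


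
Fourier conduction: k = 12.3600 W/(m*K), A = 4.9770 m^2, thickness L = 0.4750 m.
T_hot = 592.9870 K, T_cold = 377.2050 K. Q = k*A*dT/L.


dT = 215.7820 K
Q = 12.3600 * 4.9770 * 215.7820 / 0.4750 = 27945.2318 W

27945.2318 W


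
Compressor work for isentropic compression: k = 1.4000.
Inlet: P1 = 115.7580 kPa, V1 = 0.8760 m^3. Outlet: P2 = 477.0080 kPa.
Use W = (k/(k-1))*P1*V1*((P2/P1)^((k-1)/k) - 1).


(k-1)/k = 0.2857
(P2/P1)^exp = 1.4987
W = 3.5000 * 115.7580 * 0.8760 * (1.4987 - 1) = 176.9862 kJ

176.9862 kJ


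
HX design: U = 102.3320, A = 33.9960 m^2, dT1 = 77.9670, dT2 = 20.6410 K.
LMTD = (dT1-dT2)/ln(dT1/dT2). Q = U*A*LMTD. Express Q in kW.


LMTD = 43.1345 K
Q = 102.3320 * 33.9960 * 43.1345 = 150059.6371 W = 150.0596 kW

150.0596 kW


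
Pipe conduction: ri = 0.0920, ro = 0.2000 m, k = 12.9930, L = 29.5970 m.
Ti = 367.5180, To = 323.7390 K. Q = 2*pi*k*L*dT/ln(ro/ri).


dT = 43.7790 K
ln(ro/ri) = 0.7765
Q = 2*pi*12.9930*29.5970*43.7790 / 0.7765 = 136221.3798 W

136221.3798 W


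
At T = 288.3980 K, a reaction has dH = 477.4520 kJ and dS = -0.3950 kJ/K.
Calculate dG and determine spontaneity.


T*dS = 288.3980 * -0.3950 = -113.9172 kJ
dG = 477.4520 + 113.9172 = 591.3692 kJ (non-spontaneous)

dG = 591.3692 kJ, non-spontaneous


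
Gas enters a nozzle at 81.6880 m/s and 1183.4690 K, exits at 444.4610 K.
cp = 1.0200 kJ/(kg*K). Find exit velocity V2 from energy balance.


dT = 739.0080 K
2*cp*1000*dT = 1507576.3200
V1^2 = 6672.9293
V2 = sqrt(1514249.2493) = 1230.5484 m/s

1230.5484 m/s


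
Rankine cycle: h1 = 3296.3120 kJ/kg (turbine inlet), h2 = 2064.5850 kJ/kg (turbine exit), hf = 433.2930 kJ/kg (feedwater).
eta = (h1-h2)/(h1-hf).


W = 1231.7270 kJ/kg
Q_in = 2863.0190 kJ/kg
eta = 0.4302 = 43.0220%

eta = 43.0220%


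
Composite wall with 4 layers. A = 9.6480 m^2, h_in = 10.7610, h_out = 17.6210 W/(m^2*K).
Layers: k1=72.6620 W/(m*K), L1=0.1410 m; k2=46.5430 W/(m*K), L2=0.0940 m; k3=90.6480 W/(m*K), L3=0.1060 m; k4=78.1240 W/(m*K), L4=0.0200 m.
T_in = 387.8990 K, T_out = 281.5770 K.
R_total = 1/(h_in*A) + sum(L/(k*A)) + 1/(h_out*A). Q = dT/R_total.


R_conv_in = 1/(10.7610*9.6480) = 0.0096
R_1 = 0.1410/(72.6620*9.6480) = 0.0002
R_2 = 0.0940/(46.5430*9.6480) = 0.0002
R_3 = 0.1060/(90.6480*9.6480) = 0.0001
R_4 = 0.0200/(78.1240*9.6480) = 2.6534e-05
R_conv_out = 1/(17.6210*9.6480) = 0.0059
R_total = 0.0161 K/W
Q = 106.3220 / 0.0161 = 6615.2932 W

R_total = 0.0161 K/W, Q = 6615.2932 W


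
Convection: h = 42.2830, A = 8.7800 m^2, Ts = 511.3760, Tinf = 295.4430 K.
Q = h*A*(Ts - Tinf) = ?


dT = 215.9330 K
Q = 42.2830 * 8.7800 * 215.9330 = 80163.9904 W

80163.9904 W


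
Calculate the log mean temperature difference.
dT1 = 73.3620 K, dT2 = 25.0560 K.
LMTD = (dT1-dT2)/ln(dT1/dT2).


dT1/dT2 = 2.9279
ln(dT1/dT2) = 1.0743
LMTD = 48.3060 / 1.0743 = 44.9654 K

44.9654 K
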